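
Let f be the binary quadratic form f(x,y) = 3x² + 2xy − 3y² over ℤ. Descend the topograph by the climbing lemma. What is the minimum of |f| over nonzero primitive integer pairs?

river: ρ → (-3,4,2)
river: ρ → (2,4,-3)
river: ρ → (-3,2,3)
river: ρ → (3,4,-2)
river: ρ → (-2,4,3)
river: ρ → (3,2,-3)
closes: descent 0, river 6
min |a| on river = 2

2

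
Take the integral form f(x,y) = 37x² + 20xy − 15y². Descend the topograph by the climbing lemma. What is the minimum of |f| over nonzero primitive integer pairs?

descent: ρ → (-15,40,17)  [lands on river]
river: ρ → (17,28,-27)
river: ρ → (-27,26,18)
river: ρ → (18,46,-7)
river: ρ → (-7,38,42)
river: ρ → (42,46,-3)
river: ρ → (-3,50,10)
river: ρ → (10,50,-3)
river: ρ → (-3,46,42)
river: ρ → (42,38,-7)
river: ρ → (-7,46,18)
river: ρ → (18,26,-27)
river: ρ → (-27,28,17)
river: ρ → (17,40,-15)
river: ρ → (-15,50,2)
river: ρ → (2,50,-15)
closes: descent 1, river 16
min |a| on river = 2

2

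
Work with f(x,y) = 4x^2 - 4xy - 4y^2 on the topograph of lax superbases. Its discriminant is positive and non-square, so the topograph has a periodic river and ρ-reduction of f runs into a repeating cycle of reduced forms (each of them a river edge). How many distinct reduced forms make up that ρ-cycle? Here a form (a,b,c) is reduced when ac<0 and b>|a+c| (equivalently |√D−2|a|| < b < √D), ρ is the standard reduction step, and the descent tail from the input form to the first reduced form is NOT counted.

D = 80, ⌊√D⌋ = 8
descent: ρ → (-4,4,4)  [lands on river]
river: ρ → (4,4,-4)
ρ-cycle length = 2 (tail of 1 descent step not counted)

2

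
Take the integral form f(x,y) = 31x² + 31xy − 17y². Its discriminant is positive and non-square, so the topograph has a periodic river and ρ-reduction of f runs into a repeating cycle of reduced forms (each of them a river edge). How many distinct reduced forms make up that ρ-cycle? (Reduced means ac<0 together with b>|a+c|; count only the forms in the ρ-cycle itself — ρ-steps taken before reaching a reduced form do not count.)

D = 3069, ⌊√D⌋ = 55
river: ρ → (-17,37,25)
river: ρ → (25,13,-29)
river: ρ → (-29,45,9)
river: ρ → (9,45,-29)
river: ρ → (-29,13,25)
river: ρ → (25,37,-17)
river: ρ → (-17,31,31)
river: ρ → (31,31,-17)
ρ-cycle length = 8 (tail of 0 descent steps not counted)

8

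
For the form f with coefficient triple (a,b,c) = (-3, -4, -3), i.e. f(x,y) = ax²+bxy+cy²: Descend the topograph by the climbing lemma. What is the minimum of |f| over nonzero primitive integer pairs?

translate: b→-2 (≡4 mod 6), so (3,4,3)→(3,-2,2)
flip: (3,-2,2)→(2,2,3)
reduced (well bottom): (2,2,3) with a≤c, −a<b≤a
well minimum |f| = |-2| = 2 (negative-definite)

2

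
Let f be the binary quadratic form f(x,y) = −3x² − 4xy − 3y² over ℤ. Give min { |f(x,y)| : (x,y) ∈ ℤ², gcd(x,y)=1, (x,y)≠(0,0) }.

translate: b→-2 (≡4 mod 6), so (3,4,3)→(3,-2,2)
flip: (3,-2,2)→(2,2,3)
reduced (well bottom): (2,2,3) with a≤c, −a<b≤a
well minimum |f| = |-2| = 2 (negative-definite)

2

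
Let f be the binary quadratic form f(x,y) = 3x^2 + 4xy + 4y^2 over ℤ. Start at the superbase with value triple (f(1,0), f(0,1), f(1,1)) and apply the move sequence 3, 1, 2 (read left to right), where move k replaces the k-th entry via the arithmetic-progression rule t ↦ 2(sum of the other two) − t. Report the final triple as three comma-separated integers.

start (3,4,11) = (f(1,0),f(0,1),f(1,1))
replace slot 3: 2·(3+4) − 11 = 3 → (3,4,3)
replace slot 1: 2·(4+3) − 3 = 11 → (11,4,3)
replace slot 2: 2·(11+3) − 4 = 24 → (11,24,3)

11,24,3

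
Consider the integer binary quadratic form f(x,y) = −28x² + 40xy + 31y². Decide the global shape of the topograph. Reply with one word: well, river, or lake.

D = b²−4ac = 40² − 4·(-28)·31 = 5072
D > 0 non-square ⇒ indefinite ⇒ periodic river

river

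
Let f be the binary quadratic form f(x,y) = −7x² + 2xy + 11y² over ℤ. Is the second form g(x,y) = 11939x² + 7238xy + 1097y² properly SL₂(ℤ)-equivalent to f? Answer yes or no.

D₁ = 312, D₂ = 312
river cycle of f (length 4): (-7, 16, 2), (2, 16, -7), (-7, 12, 6), (6, 12, -7)
river cycle of g (length 4): (-7, 16, 2), (2, 16, -7), (-7, 12, 6), (6, 12, -7)
cycles coincide ⇒ equivalent

yes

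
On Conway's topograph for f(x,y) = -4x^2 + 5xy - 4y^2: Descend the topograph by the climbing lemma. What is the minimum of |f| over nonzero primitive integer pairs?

translate: b→3 (≡-5 mod 8), so (4,-5,4)→(4,3,3)
flip: (4,3,3)→(3,-3,4)
translate: b→3 (≡-3 mod 6), so (3,-3,4)→(3,3,4)
reduced (well bottom): (3,3,4) with a≤c, −a<b≤a
well minimum |f| = |-3| = 3 (negative-definite)

3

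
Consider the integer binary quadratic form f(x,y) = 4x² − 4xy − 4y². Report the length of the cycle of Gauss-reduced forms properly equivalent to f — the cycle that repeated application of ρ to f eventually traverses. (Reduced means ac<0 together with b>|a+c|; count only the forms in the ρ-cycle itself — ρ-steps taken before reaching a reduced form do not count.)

D = 80, ⌊√D⌋ = 8
descent: ρ → (-4,4,4)  [lands on river]
river: ρ → (4,4,-4)
ρ-cycle length = 2 (tail of 1 descent step not counted)

2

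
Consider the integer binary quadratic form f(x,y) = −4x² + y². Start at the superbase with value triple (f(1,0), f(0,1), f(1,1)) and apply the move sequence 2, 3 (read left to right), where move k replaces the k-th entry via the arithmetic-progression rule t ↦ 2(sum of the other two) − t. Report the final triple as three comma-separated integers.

start (-4,1,-3) = (f(1,0),f(0,1),f(1,1))
replace slot 2: 2·((-4)+(-3)) − 1 = -15 → (-4,-15,-3)
replace slot 3: 2·((-4)+(-15)) − (-3) = -35 → (-4,-15,-35)

-4,-15,-35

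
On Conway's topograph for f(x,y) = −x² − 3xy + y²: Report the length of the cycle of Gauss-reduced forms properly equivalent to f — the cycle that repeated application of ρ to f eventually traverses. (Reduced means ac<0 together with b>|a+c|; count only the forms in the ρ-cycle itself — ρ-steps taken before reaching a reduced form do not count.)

D = 13, ⌊√D⌋ = 3
descent: ρ → (1,3,-1)  [lands on river]
river: ρ → (-1,3,1)
ρ-cycle length = 2 (tail of 1 descent step not counted)

2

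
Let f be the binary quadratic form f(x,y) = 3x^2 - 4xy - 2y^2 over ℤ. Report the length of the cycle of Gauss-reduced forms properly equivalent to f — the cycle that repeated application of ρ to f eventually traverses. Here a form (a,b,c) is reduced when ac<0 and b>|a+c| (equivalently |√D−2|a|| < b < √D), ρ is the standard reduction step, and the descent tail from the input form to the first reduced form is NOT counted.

D = 40, ⌊√D⌋ = 6
descent: ρ → (-2,4,3)  [lands on river]
river: ρ → (3,2,-3)
river: ρ → (-3,4,2)
river: ρ → (2,4,-3)
river: ρ → (-3,2,3)
river: ρ → (3,4,-2)
ρ-cycle length = 6 (tail of 1 descent step not counted)

6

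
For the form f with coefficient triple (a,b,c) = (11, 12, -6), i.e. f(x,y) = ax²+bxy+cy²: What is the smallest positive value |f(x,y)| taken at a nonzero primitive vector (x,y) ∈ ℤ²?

river: ρ → (-6,12,11)
river: ρ → (11,10,-7)
river: ρ → (-7,18,3)
river: ρ → (3,18,-7)
river: ρ → (-7,10,11)
river: ρ → (11,12,-6)
closes: descent 0, river 6
min |a| on river = 3

3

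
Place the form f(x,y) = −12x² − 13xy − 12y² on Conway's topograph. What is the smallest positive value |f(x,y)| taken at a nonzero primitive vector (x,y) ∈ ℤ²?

translate: b→-11 (≡13 mod 24), so (12,13,12)→(12,-11,11)
flip: (12,-11,11)→(11,11,12)
reduced (well bottom): (11,11,12) with a≤c, −a<b≤a
well minimum |f| = |-11| = 11 (negative-definite)

11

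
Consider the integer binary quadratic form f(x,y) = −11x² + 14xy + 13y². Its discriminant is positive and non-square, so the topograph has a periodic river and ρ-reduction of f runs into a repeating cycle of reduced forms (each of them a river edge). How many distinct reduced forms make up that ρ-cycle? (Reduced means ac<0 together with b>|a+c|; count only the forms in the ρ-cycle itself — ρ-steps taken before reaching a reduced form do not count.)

D = 768, ⌊√D⌋ = 27
river: ρ → (13,12,-12)
river: ρ → (-12,12,13)
river: ρ → (13,14,-11)
river: ρ → (-11,8,16)
river: ρ → (16,24,-3)
river: ρ → (-3,24,16)
river: ρ → (16,8,-11)
river: ρ → (-11,14,13)
ρ-cycle length = 8 (tail of 0 descent steps not counted)

8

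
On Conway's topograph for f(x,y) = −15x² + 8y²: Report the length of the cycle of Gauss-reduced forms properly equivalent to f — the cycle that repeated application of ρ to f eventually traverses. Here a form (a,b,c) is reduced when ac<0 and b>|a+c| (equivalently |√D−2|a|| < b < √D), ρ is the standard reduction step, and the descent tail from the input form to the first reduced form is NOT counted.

D = 480, ⌊√D⌋ = 21
descent: ρ → (8,16,-7)  [lands on river]
river: ρ → (-7,12,12)
river: ρ → (12,12,-7)
river: ρ → (-7,16,8)
ρ-cycle length = 4 (tail of 1 descent step not counted)

4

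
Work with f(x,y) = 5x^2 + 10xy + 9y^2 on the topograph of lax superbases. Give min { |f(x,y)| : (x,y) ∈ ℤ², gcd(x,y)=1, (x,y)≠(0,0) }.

translate: b→0 (≡10 mod 10), so (5,10,9)→(5,0,4)
flip: (5,0,4)→(4,0,5)
reduced (well bottom): (4,0,5) with a≤c, −a<b≤a
well minimum = a = 4

4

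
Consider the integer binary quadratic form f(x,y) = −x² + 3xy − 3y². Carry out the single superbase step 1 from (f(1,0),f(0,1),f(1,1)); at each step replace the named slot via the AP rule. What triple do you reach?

start (-1,-3,-1) = (f(1,0),f(0,1),f(1,1))
replace slot 1: 2·((-3)+(-1)) − (-1) = -7 → (-7,-3,-1)

-7,-3,-1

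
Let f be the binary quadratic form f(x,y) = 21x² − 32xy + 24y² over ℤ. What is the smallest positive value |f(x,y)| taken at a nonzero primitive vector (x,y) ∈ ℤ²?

translate: b→10 (≡-32 mod 42), so (21,-32,24)→(21,10,13)
flip: (21,10,13)→(13,-10,21)
reduced (well bottom): (13,-10,21) with a≤c, −a<b≤a
well minimum = a = 13

13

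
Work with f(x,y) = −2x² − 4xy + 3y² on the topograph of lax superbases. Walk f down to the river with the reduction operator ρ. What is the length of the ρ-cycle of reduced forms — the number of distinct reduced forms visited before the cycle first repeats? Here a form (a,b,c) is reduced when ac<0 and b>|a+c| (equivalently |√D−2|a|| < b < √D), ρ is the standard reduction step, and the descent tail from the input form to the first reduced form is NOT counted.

D = 40, ⌊√D⌋ = 6
descent: ρ → (3,4,-2)  [lands on river]
river: ρ → (-2,4,3)
river: ρ → (3,2,-3)
river: ρ → (-3,4,2)
river: ρ → (2,4,-3)
river: ρ → (-3,2,3)
ρ-cycle length = 6 (tail of 1 descent step not counted)

6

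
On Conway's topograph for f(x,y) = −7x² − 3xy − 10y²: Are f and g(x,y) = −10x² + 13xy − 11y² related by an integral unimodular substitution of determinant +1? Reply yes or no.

D₁ = -271, D₂ = -271
f is negative-definite; reduce −f:
−f: reduced (well bottom): (7,3,10) with a≤c, −a<b≤a
flip sign back: reduced form of f is (-7,-3,-10)
g is negative-definite; reduce −g:
−g: translate: b→7 (≡-13 mod 20), so (10,-13,11)→(10,7,8)
−g: flip: (10,7,8)→(8,-7,10)
−g: reduced (well bottom): (8,-7,10) with a≤c, −a<b≤a
flip sign back: reduced form of g is (-8,7,-10)
reduced forms (-7, -3, -10) vs (-8, 7, -10) ⇒ inequivalent

no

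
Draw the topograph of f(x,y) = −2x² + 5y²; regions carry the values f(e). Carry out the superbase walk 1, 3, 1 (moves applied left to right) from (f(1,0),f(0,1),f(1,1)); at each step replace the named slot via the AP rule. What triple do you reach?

start (-2,5,3) = (f(1,0),f(0,1),f(1,1))
replace slot 1: 2·(5+3) − (-2) = 18 → (18,5,3)
replace slot 3: 2·(18+5) − 3 = 43 → (18,5,43)
replace slot 1: 2·(5+43) − 18 = 78 → (78,5,43)

78,5,43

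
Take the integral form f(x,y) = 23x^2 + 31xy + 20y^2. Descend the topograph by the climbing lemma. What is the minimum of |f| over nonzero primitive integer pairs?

translate: b→-15 (≡31 mod 46), so (23,31,20)→(23,-15,12)
flip: (23,-15,12)→(12,15,23)
translate: b→-9 (≡15 mod 24), so (12,15,23)→(12,-9,20)
reduced (well bottom): (12,-9,20) with a≤c, −a<b≤a
well minimum = a = 12

12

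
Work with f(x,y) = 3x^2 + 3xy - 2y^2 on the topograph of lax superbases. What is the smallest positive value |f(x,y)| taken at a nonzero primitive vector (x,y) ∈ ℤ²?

river: ρ → (-2,5,1)
river: ρ → (1,5,-2)
river: ρ → (-2,3,3)
river: ρ → (3,3,-2)
closes: descent 0, river 4
min |a| on river = 1

1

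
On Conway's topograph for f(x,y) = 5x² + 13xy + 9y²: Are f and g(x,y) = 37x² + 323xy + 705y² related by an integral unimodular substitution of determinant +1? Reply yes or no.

D₁ = -11, D₂ = -11
f: translate: b→3 (≡13 mod 10), so (5,13,9)→(5,3,1)
f: flip: (5,3,1)→(1,-3,5)
f: translate: b→1 (≡-3 mod 2), so (1,-3,5)→(1,1,3)
f: reduced (well bottom): (1,1,3) with a≤c, −a<b≤a
g: translate: b→27 (≡323 mod 74), so (37,323,705)→(37,27,5)
g: flip: (37,27,5)→(5,-27,37)
g: translate: b→3 (≡-27 mod 10), so (5,-27,37)→(5,3,1)
g: flip: (5,3,1)→(1,-3,5)
g: translate: b→1 (≡-3 mod 2), so (1,-3,5)→(1,1,3)
g: reduced (well bottom): (1,1,3) with a≤c, −a<b≤a
reduced forms (1, 1, 3) vs (1, 1, 3) ⇒ equivalent

yes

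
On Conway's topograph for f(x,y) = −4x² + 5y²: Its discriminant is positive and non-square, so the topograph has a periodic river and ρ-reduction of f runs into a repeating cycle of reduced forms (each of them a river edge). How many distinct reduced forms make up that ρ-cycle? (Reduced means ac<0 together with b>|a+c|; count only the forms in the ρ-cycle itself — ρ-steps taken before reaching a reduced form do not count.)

D = 80, ⌊√D⌋ = 8
descent: ρ → (5,0,-4)
descent: ρ → (-4,8,1)  [lands on river]
river: ρ → (1,8,-4)
ρ-cycle length = 2 (tail of 2 descent steps not counted)

2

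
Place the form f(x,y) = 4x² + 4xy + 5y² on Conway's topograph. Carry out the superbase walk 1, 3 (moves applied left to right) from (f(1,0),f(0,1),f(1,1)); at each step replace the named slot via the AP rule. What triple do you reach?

start (4,5,13) = (f(1,0),f(0,1),f(1,1))
replace slot 1: 2·(5+13) − 4 = 32 → (32,5,13)
replace slot 3: 2·(32+5) − 13 = 61 → (32,5,61)

32,5,61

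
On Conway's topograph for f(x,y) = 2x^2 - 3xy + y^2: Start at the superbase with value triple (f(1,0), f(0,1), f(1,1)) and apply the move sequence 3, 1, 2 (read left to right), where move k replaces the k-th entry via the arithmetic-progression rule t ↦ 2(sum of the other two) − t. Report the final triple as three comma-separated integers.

start (2,1,0) = (f(1,0),f(0,1),f(1,1))
replace slot 3: 2·(2+1) − 0 = 6 → (2,1,6)
replace slot 1: 2·(1+6) − 2 = 12 → (12,1,6)
replace slot 2: 2·(12+6) − 1 = 35 → (12,35,6)

12,35,6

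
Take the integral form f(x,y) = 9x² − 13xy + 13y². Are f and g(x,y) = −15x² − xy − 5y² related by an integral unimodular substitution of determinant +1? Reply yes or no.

D₁ = -299, D₂ = -299
f: translate: b→5 (≡-13 mod 18), so (9,-13,13)→(9,5,9)
f: reduced (well bottom): (9,5,9) with a≤c, −a<b≤a
g is negative-definite; reduce −g:
−g: flip: (15,1,5)→(5,-1,15)
−g: reduced (well bottom): (5,-1,15) with a≤c, −a<b≤a
flip sign back: reduced form of g is (-5,1,-15)
reduced forms (9, 5, 9) vs (-5, 1, -15) ⇒ inequivalent

no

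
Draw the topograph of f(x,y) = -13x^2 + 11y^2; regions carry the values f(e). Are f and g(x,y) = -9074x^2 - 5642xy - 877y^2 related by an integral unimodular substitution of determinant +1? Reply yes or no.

D₁ = 572, D₂ = 572
river cycle of f (length 2): (11, 22, -2), (-2, 22, 11)
river cycle of g (length 2): (-2, 22, 11), (11, 22, -2)
cycles coincide ⇒ equivalent

yes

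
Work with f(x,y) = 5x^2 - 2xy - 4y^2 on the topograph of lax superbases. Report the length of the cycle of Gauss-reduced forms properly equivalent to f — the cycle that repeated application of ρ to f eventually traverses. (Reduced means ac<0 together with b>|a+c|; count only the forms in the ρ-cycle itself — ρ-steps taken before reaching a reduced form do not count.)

D = 84, ⌊√D⌋ = 9
descent: ρ → (-4,2,5)  [lands on river]
river: ρ → (5,8,-1)
river: ρ → (-1,8,5)
river: ρ → (5,2,-4)
river: ρ → (-4,6,3)
river: ρ → (3,6,-4)
ρ-cycle length = 6 (tail of 1 descent step not counted)

6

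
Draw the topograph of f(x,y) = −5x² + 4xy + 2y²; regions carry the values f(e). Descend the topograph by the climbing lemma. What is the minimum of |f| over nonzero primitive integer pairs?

river: ρ → (2,4,-5)
river: ρ → (-5,6,1)
river: ρ → (1,6,-5)
river: ρ → (-5,4,2)
closes: descent 0, river 4
min |a| on river = 1

1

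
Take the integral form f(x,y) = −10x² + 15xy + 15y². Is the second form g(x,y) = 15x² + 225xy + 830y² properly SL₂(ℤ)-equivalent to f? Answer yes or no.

D₁ = 825, D₂ = 825
river cycle of f (length 4): (15, 15, -10), (-10, 25, 5), (5, 25, -10), (-10, 15, 15)
river cycle of g (length 4): (15, 15, -10), (-10, 25, 5), (5, 25, -10), (-10, 15, 15)
cycles coincide ⇒ equivalent

yes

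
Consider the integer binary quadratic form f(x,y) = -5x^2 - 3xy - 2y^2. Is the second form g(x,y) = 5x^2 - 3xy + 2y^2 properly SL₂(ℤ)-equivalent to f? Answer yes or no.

D₁ = -31, D₂ = -31
f is negative-definite; reduce −f:
−f: flip: (5,3,2)→(2,-3,5)
−f: translate: b→1 (≡-3 mod 4), so (2,-3,5)→(2,1,4)
−f: reduced (well bottom): (2,1,4) with a≤c, −a<b≤a
flip sign back: reduced form of f is (-2,-1,-4)
g: flip: (5,-3,2)→(2,3,5)
g: translate: b→-1 (≡3 mod 4), so (2,3,5)→(2,-1,4)
g: reduced (well bottom): (2,-1,4) with a≤c, −a<b≤a
reduced forms (-2, -1, -4) vs (2, -1, 4) ⇒ inequivalent

no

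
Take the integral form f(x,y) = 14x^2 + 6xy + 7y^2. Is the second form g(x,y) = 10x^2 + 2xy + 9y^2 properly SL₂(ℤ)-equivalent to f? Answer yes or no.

D₁ = -356, D₂ = -356
f: flip: (14,6,7)→(7,-6,14)
f: reduced (well bottom): (7,-6,14) with a≤c, −a<b≤a
g: flip: (10,2,9)→(9,-2,10)
g: reduced (well bottom): (9,-2,10) with a≤c, −a<b≤a
reduced forms (7, -6, 14) vs (9, -2, 10) ⇒ inequivalent

no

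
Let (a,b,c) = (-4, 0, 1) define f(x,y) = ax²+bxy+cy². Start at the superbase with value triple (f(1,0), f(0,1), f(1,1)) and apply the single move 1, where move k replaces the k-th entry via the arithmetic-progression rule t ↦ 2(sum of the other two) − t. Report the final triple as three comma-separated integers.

start (-4,1,-3) = (f(1,0),f(0,1),f(1,1))
replace slot 1: 2·(1+(-3)) − (-4) = 0 → (0,1,-3)

0,1,-3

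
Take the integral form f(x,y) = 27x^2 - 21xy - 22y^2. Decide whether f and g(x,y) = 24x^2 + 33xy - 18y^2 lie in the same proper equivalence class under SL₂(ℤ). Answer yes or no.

D₁ = 2817, D₂ = 2817
river cycle of f (length 34): (-22, 21, 27), (27, 33, -16), (-16, 31, 29), (29, 27, -18), (-18, 45, 11), (11, 43, -22), (-22, 45, 9), (9, 45, -22), (-22, 43, 11), (11, 45, -18), … (24 more)
river cycle of g (length 38): (-18, 39, 18), (18, 33, -24), (-24, 15, 27), (27, 39, -12), (-12, 33, 36), (36, 39, -9), (-9, 51, 6), (6, 45, -33), (-33, 21, 18), (18, 51, -3), … (28 more)
cycles differ ⇒ inequivalent

no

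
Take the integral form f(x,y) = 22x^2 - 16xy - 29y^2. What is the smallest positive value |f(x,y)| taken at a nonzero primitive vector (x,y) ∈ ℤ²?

descent: ρ → (-29,16,22)  [lands on river]
river: ρ → (22,28,-23)
river: ρ → (-23,18,27)
river: ρ → (27,36,-14)
river: ρ → (-14,48,9)
river: ρ → (9,42,-29)
closes: descent 1, river 6
min |a| on river = 9

9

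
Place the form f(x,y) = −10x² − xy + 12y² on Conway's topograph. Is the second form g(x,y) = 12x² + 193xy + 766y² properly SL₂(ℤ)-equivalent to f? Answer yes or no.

D₁ = 481, D₂ = 481
river cycle of f (length 30): (-10, 19, 3), (3, 17, -16), (-16, 15, 4), (4, 17, -12), (-12, 7, 9), (9, 11, -10), (-10, 9, 10), (10, 11, -9), (-9, 7, 12), (12, 17, -4), … (20 more)
river cycle of g (length 30): (-10, 19, 3), (3, 17, -16), (-16, 15, 4), (4, 17, -12), (-12, 7, 9), (9, 11, -10), (-10, 9, 10), (10, 11, -9), (-9, 7, 12), (12, 17, -4), … (20 more)
cycles coincide ⇒ equivalent

yes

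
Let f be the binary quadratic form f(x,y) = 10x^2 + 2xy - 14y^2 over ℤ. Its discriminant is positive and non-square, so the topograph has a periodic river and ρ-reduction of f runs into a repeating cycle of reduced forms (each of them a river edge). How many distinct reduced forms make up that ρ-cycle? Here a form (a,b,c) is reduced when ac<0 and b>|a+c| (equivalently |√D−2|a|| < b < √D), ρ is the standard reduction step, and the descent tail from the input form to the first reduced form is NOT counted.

D = 564, ⌊√D⌋ = 23
descent: ρ → (-14,-2,10)
descent: ρ → (10,22,-2)  [lands on river]
river: ρ → (-2,22,10)
river: ρ → (10,18,-6)
river: ρ → (-6,18,10)
ρ-cycle length = 4 (tail of 2 descent steps not counted)

4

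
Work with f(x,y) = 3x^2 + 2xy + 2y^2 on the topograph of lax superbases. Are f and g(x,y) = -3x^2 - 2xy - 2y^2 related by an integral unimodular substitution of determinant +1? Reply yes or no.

D₁ = -20, D₂ = -20
f: flip: (3,2,2)→(2,-2,3)
f: translate: b→2 (≡-2 mod 4), so (2,-2,3)→(2,2,3)
f: reduced (well bottom): (2,2,3) with a≤c, −a<b≤a
g is negative-definite; reduce −g:
−g: flip: (3,2,2)→(2,-2,3)
−g: translate: b→2 (≡-2 mod 4), so (2,-2,3)→(2,2,3)
−g: reduced (well bottom): (2,2,3) with a≤c, −a<b≤a
flip sign back: reduced form of g is (-2,-2,-3)
reduced forms (2, 2, 3) vs (-2, -2, -3) ⇒ inequivalent

no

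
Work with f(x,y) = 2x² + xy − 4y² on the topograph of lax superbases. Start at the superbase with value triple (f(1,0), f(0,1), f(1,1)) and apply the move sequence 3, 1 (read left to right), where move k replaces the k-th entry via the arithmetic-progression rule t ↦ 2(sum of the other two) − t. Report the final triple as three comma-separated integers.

start (2,-4,-1) = (f(1,0),f(0,1),f(1,1))
replace slot 3: 2·(2+(-4)) − (-1) = -3 → (2,-4,-3)
replace slot 1: 2·((-4)+(-3)) − 2 = -16 → (-16,-4,-3)

-16,-4,-3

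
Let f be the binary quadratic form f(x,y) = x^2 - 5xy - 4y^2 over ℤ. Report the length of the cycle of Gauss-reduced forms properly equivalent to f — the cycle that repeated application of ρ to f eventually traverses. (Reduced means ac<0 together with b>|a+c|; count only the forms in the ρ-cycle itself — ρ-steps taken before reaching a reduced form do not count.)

D = 41, ⌊√D⌋ = 6
descent: ρ → (-4,5,1)  [lands on river]
river: ρ → (1,5,-4)
river: ρ → (-4,3,2)
river: ρ → (2,5,-2)
river: ρ → (-2,3,4)
river: ρ → (4,5,-1)
river: ρ → (-1,5,4)
river: ρ → (4,3,-2)
river: ρ → (-2,5,2)
river: ρ → (2,3,-4)
ρ-cycle length = 10 (tail of 1 descent step not counted)

10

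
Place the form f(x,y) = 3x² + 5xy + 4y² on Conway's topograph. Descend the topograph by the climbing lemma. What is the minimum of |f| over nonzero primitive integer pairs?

translate: b→-1 (≡5 mod 6), so (3,5,4)→(3,-1,2)
flip: (3,-1,2)→(2,1,3)
reduced (well bottom): (2,1,3) with a≤c, −a<b≤a
well minimum = a = 2

2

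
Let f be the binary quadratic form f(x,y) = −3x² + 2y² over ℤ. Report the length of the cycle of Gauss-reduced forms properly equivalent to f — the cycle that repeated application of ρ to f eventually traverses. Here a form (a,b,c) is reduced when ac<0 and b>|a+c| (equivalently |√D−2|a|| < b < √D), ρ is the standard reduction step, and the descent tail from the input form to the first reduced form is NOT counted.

D = 24, ⌊√D⌋ = 4
descent: ρ → (2,4,-1)  [lands on river]
river: ρ → (-1,4,2)
ρ-cycle length = 2 (tail of 1 descent step not counted)

2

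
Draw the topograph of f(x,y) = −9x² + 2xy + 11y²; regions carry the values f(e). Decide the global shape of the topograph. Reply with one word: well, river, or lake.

D = b²−4ac = 2² − 4·(-9)·11 = 400
D = 20² is a perfect square ⇒ form factors over ℤ ⇒ lakes

lake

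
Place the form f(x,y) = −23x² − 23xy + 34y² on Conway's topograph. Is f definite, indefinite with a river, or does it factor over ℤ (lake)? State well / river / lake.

D = b²−4ac = (-23)² − 4·(-23)·34 = 3657
D > 0 non-square ⇒ indefinite ⇒ periodic river

river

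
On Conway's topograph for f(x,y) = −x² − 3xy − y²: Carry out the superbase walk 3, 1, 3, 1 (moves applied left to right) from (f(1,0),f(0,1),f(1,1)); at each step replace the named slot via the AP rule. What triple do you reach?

start (-1,-1,-5) = (f(1,0),f(0,1),f(1,1))
replace slot 3: 2·((-1)+(-1)) − (-5) = 1 → (-1,-1,1)
replace slot 1: 2·((-1)+1) − (-1) = 1 → (1,-1,1)
replace slot 3: 2·(1+(-1)) − 1 = -1 → (1,-1,-1)
replace slot 1: 2·((-1)+(-1)) − 1 = -5 → (-5,-1,-1)

-5,-1,-1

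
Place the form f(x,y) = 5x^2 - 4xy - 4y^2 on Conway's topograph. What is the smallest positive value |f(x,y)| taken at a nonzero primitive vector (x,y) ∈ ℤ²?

descent: ρ → (-4,4,5)  [lands on river]
river: ρ → (5,6,-3)
river: ρ → (-3,6,5)
river: ρ → (5,4,-4)
closes: descent 1, river 4
min |a| on river = 3

3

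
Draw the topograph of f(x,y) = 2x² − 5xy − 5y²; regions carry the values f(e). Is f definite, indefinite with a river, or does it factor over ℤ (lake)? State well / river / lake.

D = b²−4ac = (-5)² − 4·2·(-5) = 65
D > 0 non-square ⇒ indefinite ⇒ periodic river

river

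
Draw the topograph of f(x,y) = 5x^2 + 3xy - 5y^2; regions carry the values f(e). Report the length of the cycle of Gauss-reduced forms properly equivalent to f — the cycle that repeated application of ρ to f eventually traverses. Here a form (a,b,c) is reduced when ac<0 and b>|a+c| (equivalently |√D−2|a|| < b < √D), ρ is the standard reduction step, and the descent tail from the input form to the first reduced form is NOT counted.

D = 109, ⌊√D⌋ = 10
river: ρ → (-5,7,3)
river: ρ → (3,5,-7)
river: ρ → (-7,9,1)
river: ρ → (1,9,-7)
river: ρ → (-7,5,3)
river: ρ → (3,7,-5)
river: ρ → (-5,3,5)
river: ρ → (5,7,-3)
river: ρ → (-3,5,7)
river: ρ → (7,9,-1)
river: ρ → (-1,9,7)
river: ρ → (7,5,-3)
river: ρ → (-3,7,5)
river: ρ → (5,3,-5)
ρ-cycle length = 14 (tail of 0 descent steps not counted)

14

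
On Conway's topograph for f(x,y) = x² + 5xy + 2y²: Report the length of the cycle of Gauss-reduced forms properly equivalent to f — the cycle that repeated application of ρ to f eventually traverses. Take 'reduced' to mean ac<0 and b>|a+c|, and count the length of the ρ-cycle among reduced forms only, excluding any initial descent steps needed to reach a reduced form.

D = 17, ⌊√D⌋ = 4
descent: ρ → (2,3,-1)  [lands on river]
river: ρ → (-1,3,2)
river: ρ → (2,1,-2)
river: ρ → (-2,3,1)
river: ρ → (1,3,-2)
river: ρ → (-2,1,2)
ρ-cycle length = 6 (tail of 1 descent step not counted)

6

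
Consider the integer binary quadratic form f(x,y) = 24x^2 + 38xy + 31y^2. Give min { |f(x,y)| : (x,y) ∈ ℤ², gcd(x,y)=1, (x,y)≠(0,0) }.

translate: b→-10 (≡38 mod 48), so (24,38,31)→(24,-10,17)
flip: (24,-10,17)→(17,10,24)
reduced (well bottom): (17,10,24) with a≤c, −a<b≤a
well minimum = a = 17

17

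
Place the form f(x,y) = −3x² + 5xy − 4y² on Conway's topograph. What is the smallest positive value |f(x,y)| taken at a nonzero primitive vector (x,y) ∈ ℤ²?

translate: b→1 (≡-5 mod 6), so (3,-5,4)→(3,1,2)
flip: (3,1,2)→(2,-1,3)
reduced (well bottom): (2,-1,3) with a≤c, −a<b≤a
well minimum |f| = |-2| = 2 (negative-definite)

2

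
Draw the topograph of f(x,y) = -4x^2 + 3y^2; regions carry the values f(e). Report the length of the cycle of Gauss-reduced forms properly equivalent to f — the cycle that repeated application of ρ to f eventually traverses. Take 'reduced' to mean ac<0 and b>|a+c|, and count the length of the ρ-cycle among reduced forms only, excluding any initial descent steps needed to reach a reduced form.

D = 48, ⌊√D⌋ = 6
descent: ρ → (3,6,-1)  [lands on river]
river: ρ → (-1,6,3)
ρ-cycle length = 2 (tail of 1 descent step not counted)

2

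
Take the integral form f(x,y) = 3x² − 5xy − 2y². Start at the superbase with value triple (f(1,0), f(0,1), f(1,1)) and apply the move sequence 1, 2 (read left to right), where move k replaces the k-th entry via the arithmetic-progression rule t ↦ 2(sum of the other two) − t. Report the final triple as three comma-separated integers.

start (3,-2,-4) = (f(1,0),f(0,1),f(1,1))
replace slot 1: 2·((-2)+(-4)) − 3 = -15 → (-15,-2,-4)
replace slot 2: 2·((-15)+(-4)) − (-2) = -36 → (-15,-36,-4)

-15,-36,-4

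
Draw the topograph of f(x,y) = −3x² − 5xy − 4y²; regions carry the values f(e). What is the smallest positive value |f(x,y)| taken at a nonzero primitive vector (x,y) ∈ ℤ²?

translate: b→-1 (≡5 mod 6), so (3,5,4)→(3,-1,2)
flip: (3,-1,2)→(2,1,3)
reduced (well bottom): (2,1,3) with a≤c, −a<b≤a
well minimum |f| = |-2| = 2 (negative-definite)

2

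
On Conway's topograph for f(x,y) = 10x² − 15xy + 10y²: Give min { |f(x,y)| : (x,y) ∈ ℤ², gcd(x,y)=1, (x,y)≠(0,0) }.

translate: b→5 (≡-15 mod 20), so (10,-15,10)→(10,5,5)
flip: (10,5,5)→(5,-5,10)
translate: b→5 (≡-5 mod 10), so (5,-5,10)→(5,5,10)
reduced (well bottom): (5,5,10) with a≤c, −a<b≤a
well minimum = a = 5

5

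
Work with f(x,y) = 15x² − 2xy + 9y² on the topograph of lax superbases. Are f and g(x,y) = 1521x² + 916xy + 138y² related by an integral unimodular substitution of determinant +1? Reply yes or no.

D₁ = -536, D₂ = -536
f: flip: (15,-2,9)→(9,2,15)
f: reduced (well bottom): (9,2,15) with a≤c, −a<b≤a
g: flip: (1521,916,138)→(138,-916,1521)
g: translate: b→-88 (≡-916 mod 276), so (138,-916,1521)→(138,-88,15)
g: flip: (138,-88,15)→(15,88,138)
g: translate: b→-2 (≡88 mod 30), so (15,88,138)→(15,-2,9)
g: flip: (15,-2,9)→(9,2,15)
g: reduced (well bottom): (9,2,15) with a≤c, −a<b≤a
reduced forms (9, 2, 15) vs (9, 2, 15) ⇒ equivalent

yes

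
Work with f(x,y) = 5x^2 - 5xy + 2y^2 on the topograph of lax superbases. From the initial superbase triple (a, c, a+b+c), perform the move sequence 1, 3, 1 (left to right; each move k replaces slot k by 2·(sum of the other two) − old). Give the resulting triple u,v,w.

start (5,2,2) = (f(1,0),f(0,1),f(1,1))
replace slot 1: 2·(2+2) − 5 = 3 → (3,2,2)
replace slot 3: 2·(3+2) − 2 = 8 → (3,2,8)
replace slot 1: 2·(2+8) − 3 = 17 → (17,2,8)

17,2,8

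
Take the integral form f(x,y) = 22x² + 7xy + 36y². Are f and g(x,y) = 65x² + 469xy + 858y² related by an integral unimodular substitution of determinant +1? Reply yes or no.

D₁ = -3119, D₂ = -3119
f: reduced (well bottom): (22,7,36) with a≤c, −a<b≤a
g: translate: b→-51 (≡469 mod 130), so (65,469,858)→(65,-51,22)
g: flip: (65,-51,22)→(22,51,65)
g: translate: b→7 (≡51 mod 44), so (22,51,65)→(22,7,36)
g: reduced (well bottom): (22,7,36) with a≤c, −a<b≤a
reduced forms (22, 7, 36) vs (22, 7, 36) ⇒ equivalent

yes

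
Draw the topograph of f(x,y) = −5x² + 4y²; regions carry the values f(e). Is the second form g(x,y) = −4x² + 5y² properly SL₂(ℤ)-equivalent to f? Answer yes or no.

D₁ = 80, D₂ = 80
river cycle of f (length 2): (4, 8, -1), (-1, 8, 4)
river cycle of g (length 2): (-4, 8, 1), (1, 8, -4)
cycles differ ⇒ inequivalent

no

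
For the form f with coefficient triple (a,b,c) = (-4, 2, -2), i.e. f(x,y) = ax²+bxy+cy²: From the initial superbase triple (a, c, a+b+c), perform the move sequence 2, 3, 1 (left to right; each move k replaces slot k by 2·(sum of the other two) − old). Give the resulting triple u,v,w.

start (-4,-2,-4) = (f(1,0),f(0,1),f(1,1))
replace slot 2: 2·((-4)+(-4)) − (-2) = -14 → (-4,-14,-4)
replace slot 3: 2·((-4)+(-14)) − (-4) = -32 → (-4,-14,-32)
replace slot 1: 2·((-14)+(-32)) − (-4) = -88 → (-88,-14,-32)

-88,-14,-32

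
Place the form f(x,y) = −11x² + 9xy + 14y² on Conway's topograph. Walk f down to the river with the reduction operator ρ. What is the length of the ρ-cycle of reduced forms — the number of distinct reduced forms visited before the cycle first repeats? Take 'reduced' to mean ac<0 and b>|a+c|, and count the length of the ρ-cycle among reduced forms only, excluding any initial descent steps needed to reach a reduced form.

D = 697, ⌊√D⌋ = 26
river: ρ → (14,19,-6)
river: ρ → (-6,17,17)
river: ρ → (17,17,-6)
river: ρ → (-6,19,14)
river: ρ → (14,9,-11)
river: ρ → (-11,13,12)
river: ρ → (12,11,-12)
river: ρ → (-12,13,11)
river: ρ → (11,9,-14)
river: ρ → (-14,19,6)
river: ρ → (6,17,-17)
river: ρ → (-17,17,6)
river: ρ → (6,19,-14)
river: ρ → (-14,9,11)
river: ρ → (11,13,-12)
river: ρ → (-12,11,12)
river: ρ → (12,13,-11)
river: ρ → (-11,9,14)
ρ-cycle length = 18 (tail of 0 descent steps not counted)

18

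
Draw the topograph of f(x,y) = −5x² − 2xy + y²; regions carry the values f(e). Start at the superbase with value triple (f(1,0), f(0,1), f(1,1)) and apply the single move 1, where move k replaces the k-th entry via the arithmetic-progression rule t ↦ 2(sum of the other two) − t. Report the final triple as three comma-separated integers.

start (-5,1,-6) = (f(1,0),f(0,1),f(1,1))
replace slot 1: 2·(1+(-6)) − (-5) = -5 → (-5,1,-6)

-5,1,-6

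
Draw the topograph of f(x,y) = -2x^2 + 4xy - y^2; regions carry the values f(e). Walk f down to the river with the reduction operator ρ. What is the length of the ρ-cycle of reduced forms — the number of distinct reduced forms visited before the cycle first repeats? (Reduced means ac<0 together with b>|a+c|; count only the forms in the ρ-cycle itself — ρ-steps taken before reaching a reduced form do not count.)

D = 8, ⌊√D⌋ = 2
descent: ρ → (-1,2,1)  [lands on river]
river: ρ → (1,2,-1)
ρ-cycle length = 2 (tail of 1 descent step not counted)

2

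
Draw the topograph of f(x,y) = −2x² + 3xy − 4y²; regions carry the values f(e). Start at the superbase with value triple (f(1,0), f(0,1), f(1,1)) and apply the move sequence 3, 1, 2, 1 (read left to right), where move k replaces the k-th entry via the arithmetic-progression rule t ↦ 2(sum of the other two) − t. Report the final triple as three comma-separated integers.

start (-2,-4,-3) = (f(1,0),f(0,1),f(1,1))
replace slot 3: 2·((-2)+(-4)) − (-3) = -9 → (-2,-4,-9)
replace slot 1: 2·((-4)+(-9)) − (-2) = -24 → (-24,-4,-9)
replace slot 2: 2·((-24)+(-9)) − (-4) = -62 → (-24,-62,-9)
replace slot 1: 2·((-62)+(-9)) − (-24) = -118 → (-118,-62,-9)

-118,-62,-9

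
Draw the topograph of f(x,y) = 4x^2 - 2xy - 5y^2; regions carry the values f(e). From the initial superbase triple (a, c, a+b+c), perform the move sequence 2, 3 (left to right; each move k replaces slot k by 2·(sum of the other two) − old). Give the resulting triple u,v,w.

start (4,-5,-3) = (f(1,0),f(0,1),f(1,1))
replace slot 2: 2·(4+(-3)) − (-5) = 7 → (4,7,-3)
replace slot 3: 2·(4+7) − (-3) = 25 → (4,7,25)

4,7,25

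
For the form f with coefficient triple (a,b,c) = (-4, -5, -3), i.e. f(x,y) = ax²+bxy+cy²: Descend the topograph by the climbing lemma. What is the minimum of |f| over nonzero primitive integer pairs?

translate: b→-3 (≡5 mod 8), so (4,5,3)→(4,-3,2)
flip: (4,-3,2)→(2,3,4)
translate: b→-1 (≡3 mod 4), so (2,3,4)→(2,-1,3)
reduced (well bottom): (2,-1,3) with a≤c, −a<b≤a
well minimum |f| = |-2| = 2 (negative-definite)

2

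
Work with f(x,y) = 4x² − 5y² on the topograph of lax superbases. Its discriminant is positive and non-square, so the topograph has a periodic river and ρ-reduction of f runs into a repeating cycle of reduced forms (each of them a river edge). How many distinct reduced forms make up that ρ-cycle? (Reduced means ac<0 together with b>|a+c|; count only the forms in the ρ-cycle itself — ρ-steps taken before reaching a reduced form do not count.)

D = 80, ⌊√D⌋ = 8
descent: ρ → (-5,0,4)
descent: ρ → (4,8,-1)  [lands on river]
river: ρ → (-1,8,4)
ρ-cycle length = 2 (tail of 2 descent steps not counted)

2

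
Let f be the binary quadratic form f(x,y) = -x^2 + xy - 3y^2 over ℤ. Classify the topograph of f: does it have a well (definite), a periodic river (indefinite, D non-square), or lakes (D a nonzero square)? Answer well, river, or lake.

D = b²−4ac = 1² − 4·(-1)·(-3) = -11
D < 0 ⇒ definite ⇒ every region one sign ⇒ single well

well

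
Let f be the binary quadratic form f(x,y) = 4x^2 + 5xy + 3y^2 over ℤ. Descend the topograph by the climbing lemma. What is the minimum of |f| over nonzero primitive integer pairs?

translate: b→-3 (≡5 mod 8), so (4,5,3)→(4,-3,2)
flip: (4,-3,2)→(2,3,4)
translate: b→-1 (≡3 mod 4), so (2,3,4)→(2,-1,3)
reduced (well bottom): (2,-1,3) with a≤c, −a<b≤a
well minimum = a = 2

2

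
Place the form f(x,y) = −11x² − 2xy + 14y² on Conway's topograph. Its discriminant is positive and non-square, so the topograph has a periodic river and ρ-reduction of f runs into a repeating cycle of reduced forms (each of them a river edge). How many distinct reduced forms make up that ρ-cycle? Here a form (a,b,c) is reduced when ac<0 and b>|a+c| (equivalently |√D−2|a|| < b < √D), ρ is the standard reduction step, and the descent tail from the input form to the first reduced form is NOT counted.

D = 620, ⌊√D⌋ = 24
descent: ρ → (14,2,-11)
descent: ρ → (-11,20,5)  [lands on river]
river: ρ → (5,20,-11)
river: ρ → (-11,24,1)
river: ρ → (1,24,-11)
ρ-cycle length = 4 (tail of 2 descent steps not counted)

4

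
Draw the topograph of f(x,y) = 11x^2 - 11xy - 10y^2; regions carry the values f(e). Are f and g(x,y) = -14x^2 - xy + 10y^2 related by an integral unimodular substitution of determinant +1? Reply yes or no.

D₁ = 561, D₂ = 561
river cycle of f (length 16): (-10, 11, 11), (11, 11, -10), (-10, 9, 12), (12, 15, -7), (-7, 13, 14), (14, 15, -6), (-6, 21, 5), (5, 19, -10), (-10, 21, 3), (3, 21, -10), … (6 more)
river cycle of g (length 16): (10, 21, -3), (-3, 21, 10), (10, 19, -5), (-5, 21, 6), (6, 15, -14), (-14, 13, 7), (7, 15, -12), (-12, 9, 10), (10, 11, -11), (-11, 11, 10), … (6 more)
cycles differ ⇒ inequivalent

no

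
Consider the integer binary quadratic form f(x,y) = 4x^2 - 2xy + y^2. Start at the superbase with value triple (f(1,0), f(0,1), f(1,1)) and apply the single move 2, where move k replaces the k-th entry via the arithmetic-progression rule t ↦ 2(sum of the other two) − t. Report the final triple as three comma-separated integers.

start (4,1,3) = (f(1,0),f(0,1),f(1,1))
replace slot 2: 2·(4+3) − 1 = 13 → (4,13,3)

4,13,3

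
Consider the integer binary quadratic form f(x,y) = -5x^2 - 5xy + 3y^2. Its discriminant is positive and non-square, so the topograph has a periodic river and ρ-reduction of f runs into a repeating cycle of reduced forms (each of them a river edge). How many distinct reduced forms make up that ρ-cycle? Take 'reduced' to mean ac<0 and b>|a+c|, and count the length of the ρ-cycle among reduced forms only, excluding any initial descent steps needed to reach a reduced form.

D = 85, ⌊√D⌋ = 9
descent: ρ → (3,5,-5)  [lands on river]
river: ρ → (-5,5,3)
river: ρ → (3,7,-3)
river: ρ → (-3,5,5)
river: ρ → (5,5,-3)
river: ρ → (-3,7,3)
ρ-cycle length = 6 (tail of 1 descent step not counted)

6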